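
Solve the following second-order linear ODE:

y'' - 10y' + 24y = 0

Characteristic equation: r² - 10r + 24 = 0
Roots: r = 6, 4 (distinct real)
General solution: y = C₁e^(6x) + C₂e^(4x)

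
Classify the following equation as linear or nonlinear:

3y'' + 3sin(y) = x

Nonlinear (sin(y) is nonlinear in y)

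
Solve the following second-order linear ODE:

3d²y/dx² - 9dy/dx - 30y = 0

Characteristic equation: 3r² - 9r - 30 = 0
Divide by 3: r² - 3r - 10 = 0
Roots: r = 5, -2 (distinct real)
General solution: y = C₁e^(5x) + C₂e^(-2x)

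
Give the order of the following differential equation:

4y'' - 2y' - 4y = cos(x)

The order is 2 (highest derivative is of order 2).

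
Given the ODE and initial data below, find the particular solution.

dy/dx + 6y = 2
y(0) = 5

General solution: y = 1/3 + Ce^(-6x)
Applying y(0) = 5: C = 5 - 1/3 = 14/3
Particular solution: y = 1/3 + (14/3)e^(-6x)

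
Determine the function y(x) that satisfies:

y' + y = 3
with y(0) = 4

General solution: y = 3 + Ce^(-x)
Applying y(0) = 4: C = 4 - 3 = 1
Particular solution: y = 3 + e^(-x)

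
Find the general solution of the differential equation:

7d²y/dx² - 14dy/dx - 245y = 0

Characteristic equation: 7r² - 14r - 245 = 0
Divide by 7: r² - 2r - 35 = 0
Roots: r = 7, -5 (distinct real)
General solution: y = C₁e^(7x) + C₂e^(-5x)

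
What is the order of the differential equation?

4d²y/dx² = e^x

The order is 2 (highest derivative is of order 2).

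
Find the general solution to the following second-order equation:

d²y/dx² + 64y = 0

Characteristic equation: r² + 64 = 0
Roots: r = ±8i (complex conjugates)
General solution: y = C₁cos(8x) + C₂sin(8x)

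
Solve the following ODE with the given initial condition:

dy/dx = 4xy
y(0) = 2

General solution: y = Ce^(2x²)
Applying IC y(0) = 2:
Particular solution: y = 2e^(2x²)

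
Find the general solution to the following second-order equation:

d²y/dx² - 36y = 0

Characteristic equation: r² - 36 = 0
Roots: r = 6, -6 (distinct real)
General solution: y = C₁e^(6x) + C₂e^(-6x)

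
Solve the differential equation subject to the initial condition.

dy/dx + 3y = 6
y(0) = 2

General solution: y = 2 + Ce^(-3x)
Applying y(0) = 2: C = 2 - 2 = 0
Particular solution: y = 2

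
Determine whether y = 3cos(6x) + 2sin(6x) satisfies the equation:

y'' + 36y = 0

Verification:
y'' = -108cos(6x) - 72sin(6x)
y'' + 36y = 0 ✓

Yes, it is a solution.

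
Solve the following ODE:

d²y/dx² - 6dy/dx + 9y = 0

Characteristic equation: r² - 6r + 9 = 0
Factored: (r - 3)² = 0
Repeated root: r = 3
General solution: y = (C₁ + C₂x)e^(3x)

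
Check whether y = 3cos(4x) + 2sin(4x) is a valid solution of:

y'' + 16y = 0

Verification:
y'' = -48cos(4x) - 32sin(4x)
y'' + 16y = 0 ✓

Yes, it is a solution.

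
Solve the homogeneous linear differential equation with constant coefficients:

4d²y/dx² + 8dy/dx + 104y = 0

Characteristic equation: 4r² + 8r + 104 = 0
Divide by 4: r² + 2r + 26 = 0
Roots: r = -1 ± 5i (complex conjugates)
General solution: y = e^(-x)(C₁cos(5x) + C₂sin(5x))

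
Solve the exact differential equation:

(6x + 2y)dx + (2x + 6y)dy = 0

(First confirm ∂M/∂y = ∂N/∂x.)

Verify exactness: ∂M/∂y = ∂N/∂x ✓
Find F(x,y) such that ∂F/∂x = M, ∂F/∂y = N
Solution: 3x² + 2xy + 3y² = C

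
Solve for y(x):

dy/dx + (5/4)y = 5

Using integrating factor method:

General solution: y = 4 + Ce^(-5x/4)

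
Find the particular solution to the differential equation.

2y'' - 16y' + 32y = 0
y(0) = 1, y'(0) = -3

General solution: y = (C₁ + C₂x)e^(4x)
Repeated root r = 4
Applying ICs: C₁ = 1, C₂ = -7
Particular solution: y = (1 - 7x)e^(4x)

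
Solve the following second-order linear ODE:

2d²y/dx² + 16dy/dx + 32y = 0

Characteristic equation: 2r² + 16r + 32 = 0
Divide by 2: r² + 8r + 16 = 0
Factored: (r + 4)² = 0
Repeated root: r = -4
General solution: y = (C₁ + C₂x)e^(-4x)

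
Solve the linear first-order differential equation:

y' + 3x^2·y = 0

Using integrating factor method:

General solution: y = Ce^(-x^3)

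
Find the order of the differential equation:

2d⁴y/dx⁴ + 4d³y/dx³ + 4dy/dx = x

The order is 4 (highest derivative is of order 4).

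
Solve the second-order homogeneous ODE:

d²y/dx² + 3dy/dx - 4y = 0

Characteristic equation: r² + 3r - 4 = 0
Roots: r = 1, -4 (distinct real)
General solution: y = C₁e^x + C₂e^(-4x)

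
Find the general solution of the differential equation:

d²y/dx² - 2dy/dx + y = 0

Characteristic equation: r² - 2r + 1 = 0
Factored: (r - 1)² = 0
Repeated root: r = 1
General solution: y = (C₁ + C₂x)e^x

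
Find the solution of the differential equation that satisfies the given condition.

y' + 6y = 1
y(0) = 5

General solution: y = 1/6 + Ce^(-6x)
Applying y(0) = 5: C = 5 - 1/6 = 29/6
Particular solution: y = 1/6 + (29/6)e^(-6x)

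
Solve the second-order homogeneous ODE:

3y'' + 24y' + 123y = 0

Characteristic equation: 3r² + 24r + 123 = 0
Divide by 3: r² + 8r + 41 = 0
Roots: r = -4 ± 5i (complex conjugates)
General solution: y = e^(-4x)(C₁cos(5x) + C₂sin(5x))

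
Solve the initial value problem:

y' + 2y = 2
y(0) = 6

General solution: y = 1 + Ce^(-2x)
Applying y(0) = 6: C = 6 - 1 = 5
Particular solution: y = 1 + 5e^(-2x)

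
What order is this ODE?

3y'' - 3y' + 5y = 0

The order is 2 (highest derivative is of order 2).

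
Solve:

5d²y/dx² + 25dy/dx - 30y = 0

Characteristic equation: 5r² + 25r - 30 = 0
Divide by 5: r² + 5r - 6 = 0
Roots: r = 1, -6 (distinct real)
General solution: y = C₁e^x + C₂e^(-6x)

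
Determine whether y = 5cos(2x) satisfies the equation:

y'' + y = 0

Verification:
y'' = -20cos(2x)
y'' + y ≠ 0 (frequency mismatch: got 4 instead of 1)

No, it is not a solution.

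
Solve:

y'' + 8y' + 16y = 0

Characteristic equation: r² + 8r + 16 = 0
Factored: (r + 4)² = 0
Repeated root: r = -4
General solution: y = (C₁ + C₂x)e^(-4x)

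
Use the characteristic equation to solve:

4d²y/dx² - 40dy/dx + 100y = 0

Characteristic equation: 4r² - 40r + 100 = 0
Divide by 4: r² - 10r + 25 = 0
Factored: (r - 5)² = 0
Repeated root: r = 5
General solution: y = (C₁ + C₂x)e^(5x)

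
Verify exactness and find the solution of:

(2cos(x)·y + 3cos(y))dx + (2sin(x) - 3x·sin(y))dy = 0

Verify exactness: ∂M/∂y = ∂N/∂x ✓
Find F(x,y) such that ∂F/∂x = M, ∂F/∂y = N
Solution: 2sin(x)·y + 3x·cos(y) = C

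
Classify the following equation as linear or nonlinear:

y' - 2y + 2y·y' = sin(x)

Nonlinear (product y·y')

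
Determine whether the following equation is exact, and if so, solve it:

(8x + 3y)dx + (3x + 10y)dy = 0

Verify exactness: ∂M/∂y = ∂N/∂x ✓
Find F(x,y) such that ∂F/∂x = M, ∂F/∂y = N
Solution: 4x² + 3xy + 5y² = C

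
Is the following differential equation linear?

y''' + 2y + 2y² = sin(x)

No. Nonlinear (y² term)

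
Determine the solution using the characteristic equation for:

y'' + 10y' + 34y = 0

Characteristic equation: r² + 10r + 34 = 0
Roots: r = -5 ± 3i (complex conjugates)
General solution: y = e^(-5x)(C₁cos(3x) + C₂sin(3x))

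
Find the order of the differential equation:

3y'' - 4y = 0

The order is 2 (highest derivative is of order 2).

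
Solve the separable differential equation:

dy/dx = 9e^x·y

Separating variables and integrating:
ln|y| = 9e^x + C

General solution: y = Ce^(9e^x)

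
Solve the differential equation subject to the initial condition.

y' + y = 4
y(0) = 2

General solution: y = 4 + Ce^(-x)
Applying y(0) = 2: C = 2 - 4 = -2
Particular solution: y = 4 - 2e^(-x)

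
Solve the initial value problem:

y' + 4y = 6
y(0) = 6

General solution: y = 3/2 + Ce^(-4x)
Applying y(0) = 6: C = 6 - 3/2 = 9/2
Particular solution: y = 3/2 + (9/2)e^(-4x)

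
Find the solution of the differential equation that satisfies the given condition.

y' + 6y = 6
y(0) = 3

General solution: y = 1 + Ce^(-6x)
Applying y(0) = 3: C = 3 - 1 = 2
Particular solution: y = 1 + 2e^(-6x)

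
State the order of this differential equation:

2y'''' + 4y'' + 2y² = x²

The order is 4 (highest derivative is of order 4).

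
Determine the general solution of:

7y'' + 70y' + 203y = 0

Characteristic equation: 7r² + 70r + 203 = 0
Divide by 7: r² + 10r + 29 = 0
Roots: r = -5 ± 2i (complex conjugates)
General solution: y = e^(-5x)(C₁cos(2x) + C₂sin(2x))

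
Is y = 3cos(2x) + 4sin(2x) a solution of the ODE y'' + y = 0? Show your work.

Verification:
y'' = -12cos(2x) - 16sin(2x)
y'' + y ≠ 0 (frequency mismatch: got 4 instead of 1)

No, it is not a solution.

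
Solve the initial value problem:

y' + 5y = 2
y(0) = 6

General solution: y = 2/5 + Ce^(-5x)
Applying y(0) = 6: C = 6 - 2/5 = 28/5
Particular solution: y = 2/5 + (28/5)e^(-5x)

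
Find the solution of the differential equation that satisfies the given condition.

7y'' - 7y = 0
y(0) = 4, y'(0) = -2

General solution: y = C₁e^x + C₂e^(-x)
Applying ICs: C₁ = 1, C₂ = 3
Particular solution: y = e^x + 3e^(-x)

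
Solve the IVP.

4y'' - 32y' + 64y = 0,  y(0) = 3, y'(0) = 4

General solution: y = (C₁ + C₂x)e^(4x)
Repeated root r = 4
Applying ICs: C₁ = 3, C₂ = -8
Particular solution: y = (3 - 8x)e^(4x)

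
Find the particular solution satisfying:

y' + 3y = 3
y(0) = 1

General solution: y = 1 + Ce^(-3x)
Applying y(0) = 1: C = 1 - 1 = 0
Particular solution: y = 1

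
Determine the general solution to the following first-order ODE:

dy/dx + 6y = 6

Using integrating factor method:

General solution: y = 1 + Ce^(-6x)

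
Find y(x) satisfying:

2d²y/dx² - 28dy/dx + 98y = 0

Characteristic equation: 2r² - 28r + 98 = 0
Divide by 2: r² - 14r + 49 = 0
Factored: (r - 7)² = 0
Repeated root: r = 7
General solution: y = (C₁ + C₂x)e^(7x)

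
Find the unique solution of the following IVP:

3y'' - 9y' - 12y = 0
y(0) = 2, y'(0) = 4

General solution: y = C₁e^(4x) + C₂e^(-x)
Applying ICs: C₁ = 6/5, C₂ = 4/5
Particular solution: y = (6/5)e^(4x) + (4/5)e^(-x)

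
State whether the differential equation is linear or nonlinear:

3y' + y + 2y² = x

Nonlinear (y² term)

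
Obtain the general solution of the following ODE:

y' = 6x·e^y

Separating variables and integrating:
-e^(-y) = 3x² + C

General solution: y = -ln(C - 3x²)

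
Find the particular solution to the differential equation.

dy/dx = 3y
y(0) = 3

General solution: y = Ce^(3x)
Applying IC y(0) = 3:
Particular solution: y = 3e^(3x)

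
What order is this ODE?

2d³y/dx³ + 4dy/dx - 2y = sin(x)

The order is 3 (highest derivative is of order 3).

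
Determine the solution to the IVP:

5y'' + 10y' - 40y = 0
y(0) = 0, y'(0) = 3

General solution: y = C₁e^(2x) + C₂e^(-4x)
Applying ICs: C₁ = 1/2, C₂ = -1/2
Particular solution: y = (1/2)e^(2x) - (1/2)e^(-4x)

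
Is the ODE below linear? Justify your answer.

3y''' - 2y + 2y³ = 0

No. Nonlinear (y³ term)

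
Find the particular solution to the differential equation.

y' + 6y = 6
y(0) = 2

General solution: y = 1 + Ce^(-6x)
Applying y(0) = 2: C = 2 - 1 = 1
Particular solution: y = 1 + e^(-6x)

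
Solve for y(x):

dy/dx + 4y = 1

Using integrating factor method:

General solution: y = 1/4 + Ce^(-4x)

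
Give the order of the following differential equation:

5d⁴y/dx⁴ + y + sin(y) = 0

The order is 4 (highest derivative is of order 4).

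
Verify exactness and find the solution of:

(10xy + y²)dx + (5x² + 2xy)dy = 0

Verify exactness: ∂M/∂y = ∂N/∂x ✓
Find F(x,y) such that ∂F/∂x = M, ∂F/∂y = N
Solution: 5x²y + xy² = C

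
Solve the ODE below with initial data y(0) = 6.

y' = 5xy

General solution: y = Ce^(5x²/2)
Applying IC y(0) = 6:
Particular solution: y = 6e^(5x²/2)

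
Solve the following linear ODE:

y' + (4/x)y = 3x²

Using integrating factor method:

General solution: y = (3/7)x^3 + Cx^(-4)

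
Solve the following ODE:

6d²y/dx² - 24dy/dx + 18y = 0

Characteristic equation: 6r² - 24r + 18 = 0
Divide by 6: r² - 4r + 3 = 0
Roots: r = 1, 3 (distinct real)
General solution: y = C₁e^x + C₂e^(3x)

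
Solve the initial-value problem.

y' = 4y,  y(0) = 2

General solution: y = Ce^(4x)
Applying IC y(0) = 2:
Particular solution: y = 2e^(4x)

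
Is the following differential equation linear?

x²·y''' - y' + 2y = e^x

Yes. Linear (y and its derivatives appear to the first power only, no products of y terms)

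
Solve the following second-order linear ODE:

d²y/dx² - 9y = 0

Characteristic equation: r² - 9 = 0
Roots: r = 3, -3 (distinct real)
General solution: y = C₁e^(3x) + C₂e^(-3x)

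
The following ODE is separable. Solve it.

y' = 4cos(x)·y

Separating variables and integrating:
ln|y| = 4sin(x) + C

General solution: y = Ce^(4sin(x))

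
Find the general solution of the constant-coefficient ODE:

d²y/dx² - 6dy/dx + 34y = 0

Characteristic equation: r² - 6r + 34 = 0
Roots: r = 3 ± 5i (complex conjugates)
General solution: y = e^(3x)(C₁cos(5x) + C₂sin(5x))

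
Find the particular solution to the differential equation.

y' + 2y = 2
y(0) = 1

General solution: y = 1 + Ce^(-2x)
Applying y(0) = 1: C = 1 - 1 = 0
Particular solution: y = 1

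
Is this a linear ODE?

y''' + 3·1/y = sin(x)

No. Nonlinear (1/y term)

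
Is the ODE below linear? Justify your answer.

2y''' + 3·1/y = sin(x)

No. Nonlinear (1/y term)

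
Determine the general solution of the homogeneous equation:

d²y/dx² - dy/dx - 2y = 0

Characteristic equation: r² - r - 2 = 0
Roots: r = 2, -1 (distinct real)
General solution: y = C₁e^(2x) + C₂e^(-x)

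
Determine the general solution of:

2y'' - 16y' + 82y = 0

Characteristic equation: 2r² - 16r + 82 = 0
Divide by 2: r² - 8r + 41 = 0
Roots: r = 4 ± 5i (complex conjugates)
General solution: y = e^(4x)(C₁cos(5x) + C₂sin(5x))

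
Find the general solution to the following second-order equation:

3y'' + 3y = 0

Characteristic equation: 3r² + 3 = 0
Divide by 3: r² + 1 = 0
Roots: r = ±i (complex conjugates)
General solution: y = C₁cos(x) + C₂sin(x)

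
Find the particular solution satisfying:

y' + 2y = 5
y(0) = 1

General solution: y = 5/2 + Ce^(-2x)
Applying y(0) = 1: C = 1 - 5/2 = -3/2
Particular solution: y = 5/2 - (3/2)e^(-2x)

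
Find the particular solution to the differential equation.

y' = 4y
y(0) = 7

General solution: y = Ce^(4x)
Applying IC y(0) = 7:
Particular solution: y = 7e^(4x)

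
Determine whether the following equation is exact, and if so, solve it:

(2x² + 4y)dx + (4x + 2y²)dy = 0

Verify exactness: ∂M/∂y = ∂N/∂x ✓
Find F(x,y) such that ∂F/∂x = M, ∂F/∂y = N
Solution: 2x³/3 + 4xy + 2y³/3 = C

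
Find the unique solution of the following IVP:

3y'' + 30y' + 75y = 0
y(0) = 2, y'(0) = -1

General solution: y = (C₁ + C₂x)e^(-5x)
Repeated root r = -5
Applying ICs: C₁ = 2, C₂ = 9
Particular solution: y = (2 + 9x)e^(-5x)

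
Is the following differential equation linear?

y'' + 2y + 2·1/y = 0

No. Nonlinear (1/y term)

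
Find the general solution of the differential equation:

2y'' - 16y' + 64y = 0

Characteristic equation: 2r² - 16r + 64 = 0
Divide by 2: r² - 8r + 32 = 0
Roots: r = 4 ± 4i (complex conjugates)
General solution: y = e^(4x)(C₁cos(4x) + C₂sin(4x))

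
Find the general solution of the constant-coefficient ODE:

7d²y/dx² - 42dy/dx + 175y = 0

Characteristic equation: 7r² - 42r + 175 = 0
Divide by 7: r² - 6r + 25 = 0
Roots: r = 3 ± 4i (complex conjugates)
General solution: y = e^(3x)(C₁cos(4x) + C₂sin(4x))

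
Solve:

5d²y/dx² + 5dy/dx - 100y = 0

Characteristic equation: 5r² + 5r - 100 = 0
Divide by 5: r² + r - 20 = 0
Roots: r = 4, -5 (distinct real)
General solution: y = C₁e^(4x) + C₂e^(-5x)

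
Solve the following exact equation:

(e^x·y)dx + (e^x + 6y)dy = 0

Verify exactness: ∂M/∂y = ∂N/∂x ✓
Find F(x,y) such that ∂F/∂x = M, ∂F/∂y = N
Solution: e^x·y + 3y² = C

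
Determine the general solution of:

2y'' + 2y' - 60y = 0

Characteristic equation: 2r² + 2r - 60 = 0
Divide by 2: r² + r - 30 = 0
Roots: r = 5, -6 (distinct real)
General solution: y = C₁e^(5x) + C₂e^(-6x)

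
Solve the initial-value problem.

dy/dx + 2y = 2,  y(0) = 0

General solution: y = 1 + Ce^(-2x)
Applying y(0) = 0: C = 0 - 1 = -1
Particular solution: y = 1 - e^(-2x)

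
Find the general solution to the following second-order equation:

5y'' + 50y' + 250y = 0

Characteristic equation: 5r² + 50r + 250 = 0
Divide by 5: r² + 10r + 50 = 0
Roots: r = -5 ± 5i (complex conjugates)
General solution: y = e^(-5x)(C₁cos(5x) + C₂sin(5x))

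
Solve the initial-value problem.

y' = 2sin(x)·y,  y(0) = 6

General solution: y = Ce^(-2cos(x))
Applying IC y(0) = 6:
Particular solution: y = 6e^(2(1-cos(x)))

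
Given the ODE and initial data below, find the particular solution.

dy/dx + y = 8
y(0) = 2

General solution: y = 8 + Ce^(-x)
Applying y(0) = 2: C = 2 - 8 = -6
Particular solution: y = 8 - 6e^(-x)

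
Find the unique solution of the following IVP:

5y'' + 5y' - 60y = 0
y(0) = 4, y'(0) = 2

General solution: y = C₁e^(3x) + C₂e^(-4x)
Applying ICs: C₁ = 18/7, C₂ = 10/7
Particular solution: y = (18/7)e^(3x) + (10/7)e^(-4x)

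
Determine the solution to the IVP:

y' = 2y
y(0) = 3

General solution: y = Ce^(2x)
Applying IC y(0) = 3:
Particular solution: y = 3e^(2x)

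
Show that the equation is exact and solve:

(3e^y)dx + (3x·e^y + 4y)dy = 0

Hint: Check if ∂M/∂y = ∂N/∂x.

Verify exactness: ∂M/∂y = ∂N/∂x ✓
Find F(x,y) such that ∂F/∂x = M, ∂F/∂y = N
Solution: 3x·e^y + 2y² = C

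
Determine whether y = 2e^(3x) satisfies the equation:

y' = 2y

Verification:
y = 2e^(3x)
y' = 6e^(3x)
But 2y = 4e^(3x)
y' ≠ 2y — the derivative does not match

No, it is not a solution.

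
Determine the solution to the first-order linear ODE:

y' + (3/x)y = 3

Using integrating factor method:

General solution: y = (3/4)x + Cx^(-3)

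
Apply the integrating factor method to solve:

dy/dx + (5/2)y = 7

Using integrating factor method:

General solution: y = 14/5 + Ce^(-5x/2)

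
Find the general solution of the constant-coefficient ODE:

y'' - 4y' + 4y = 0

Characteristic equation: r² - 4r + 4 = 0
Factored: (r - 2)² = 0
Repeated root: r = 2
General solution: y = (C₁ + C₂x)e^(2x)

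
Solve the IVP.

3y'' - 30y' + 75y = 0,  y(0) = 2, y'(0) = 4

General solution: y = (C₁ + C₂x)e^(5x)
Repeated root r = 5
Applying ICs: C₁ = 2, C₂ = -6
Particular solution: y = (2 - 6x)e^(5x)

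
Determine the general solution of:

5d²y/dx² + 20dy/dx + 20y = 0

Characteristic equation: 5r² + 20r + 20 = 0
Divide by 5: r² + 4r + 4 = 0
Factored: (r + 2)² = 0
Repeated root: r = -2
General solution: y = (C₁ + C₂x)e^(-2x)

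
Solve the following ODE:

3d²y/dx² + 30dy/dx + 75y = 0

Characteristic equation: 3r² + 30r + 75 = 0
Divide by 3: r² + 10r + 25 = 0
Factored: (r + 5)² = 0
Repeated root: r = -5
General solution: y = (C₁ + C₂x)e^(-5x)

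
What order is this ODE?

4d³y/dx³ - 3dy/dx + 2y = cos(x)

The order is 3 (highest derivative is of order 3).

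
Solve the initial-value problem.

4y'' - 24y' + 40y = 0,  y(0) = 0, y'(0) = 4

General solution: y = e^(3x)(C₁cos(x) + C₂sin(x))
Complex roots r = 3 ± i
Applying ICs: C₁ = 0, C₂ = 4
Particular solution: y = e^(3x)(4sin(x))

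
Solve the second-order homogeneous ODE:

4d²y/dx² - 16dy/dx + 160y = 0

Characteristic equation: 4r² - 16r + 160 = 0
Divide by 4: r² - 4r + 40 = 0
Roots: r = 2 ± 6i (complex conjugates)
General solution: y = e^(2x)(C₁cos(6x) + C₂sin(6x))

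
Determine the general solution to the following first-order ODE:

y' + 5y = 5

Using integrating factor method:

General solution: y = 1 + Ce^(-5x)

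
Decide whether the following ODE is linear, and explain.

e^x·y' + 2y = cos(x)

Linear (y and its derivatives appear to the first power only, no products of y terms)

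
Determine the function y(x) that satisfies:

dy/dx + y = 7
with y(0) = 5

General solution: y = 7 + Ce^(-x)
Applying y(0) = 5: C = 5 - 7 = -2
Particular solution: y = 7 - 2e^(-x)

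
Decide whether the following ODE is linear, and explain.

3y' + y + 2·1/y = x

Nonlinear (1/y term)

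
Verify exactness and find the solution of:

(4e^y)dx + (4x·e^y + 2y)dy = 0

Verify exactness: ∂M/∂y = ∂N/∂x ✓
Find F(x,y) such that ∂F/∂x = M, ∂F/∂y = N
Solution: 4x·e^y + y² = C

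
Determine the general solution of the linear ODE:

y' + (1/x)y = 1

Using integrating factor method:

General solution: y = (1/2)x + C/x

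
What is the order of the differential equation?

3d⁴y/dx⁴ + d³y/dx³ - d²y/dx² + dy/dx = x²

The order is 4 (highest derivative is of order 4).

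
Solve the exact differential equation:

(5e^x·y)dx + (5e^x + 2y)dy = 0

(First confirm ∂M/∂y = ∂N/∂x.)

Verify exactness: ∂M/∂y = ∂N/∂x ✓
Find F(x,y) such that ∂F/∂x = M, ∂F/∂y = N
Solution: 5e^x·y + y² = C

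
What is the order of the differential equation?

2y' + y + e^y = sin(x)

The order is 1 (highest derivative is of order 1).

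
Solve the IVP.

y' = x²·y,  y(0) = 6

General solution: y = Ce^(x³/3)
Applying IC y(0) = 6:
Particular solution: y = 6e^(x³/3)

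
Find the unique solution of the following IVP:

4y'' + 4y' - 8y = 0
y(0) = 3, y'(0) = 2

General solution: y = C₁e^x + C₂e^(-2x)
Applying ICs: C₁ = 8/3, C₂ = 1/3
Particular solution: y = (8/3)e^x + (1/3)e^(-2x)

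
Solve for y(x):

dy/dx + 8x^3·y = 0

Using integrating factor method:

General solution: y = Ce^(-2x^4)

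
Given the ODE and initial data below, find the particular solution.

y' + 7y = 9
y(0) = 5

General solution: y = 9/7 + Ce^(-7x)
Applying y(0) = 5: C = 5 - 9/7 = 26/7
Particular solution: y = 9/7 + (26/7)e^(-7x)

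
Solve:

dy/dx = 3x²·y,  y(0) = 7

General solution: y = Ce^(x³)
Applying IC y(0) = 7:
Particular solution: y = 7e^(x³)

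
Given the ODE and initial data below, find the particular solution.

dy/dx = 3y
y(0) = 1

General solution: y = Ce^(3x)
Applying IC y(0) = 1:
Particular solution: y = e^(3x)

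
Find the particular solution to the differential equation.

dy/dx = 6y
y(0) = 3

General solution: y = Ce^(6x)
Applying IC y(0) = 3:
Particular solution: y = 3e^(6x)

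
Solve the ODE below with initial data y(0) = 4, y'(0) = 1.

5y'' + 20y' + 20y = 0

General solution: y = (C₁ + C₂x)e^(-2x)
Repeated root r = -2
Applying ICs: C₁ = 4, C₂ = 9
Particular solution: y = (4 + 9x)e^(-2x)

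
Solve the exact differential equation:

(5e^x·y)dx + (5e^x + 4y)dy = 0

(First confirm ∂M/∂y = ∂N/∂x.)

Verify exactness: ∂M/∂y = ∂N/∂x ✓
Find F(x,y) such that ∂F/∂x = M, ∂F/∂y = N
Solution: 5e^x·y + 2y² = C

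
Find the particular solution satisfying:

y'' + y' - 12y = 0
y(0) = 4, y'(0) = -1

General solution: y = C₁e^(3x) + C₂e^(-4x)
Applying ICs: C₁ = 15/7, C₂ = 13/7
Particular solution: y = (15/7)e^(3x) + (13/7)e^(-4x)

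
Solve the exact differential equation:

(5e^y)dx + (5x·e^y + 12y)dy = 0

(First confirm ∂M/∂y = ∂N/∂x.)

Verify exactness: ∂M/∂y = ∂N/∂x ✓
Find F(x,y) such that ∂F/∂x = M, ∂F/∂y = N
Solution: 5x·e^y + 6y² = C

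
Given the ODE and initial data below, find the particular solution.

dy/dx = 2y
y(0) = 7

General solution: y = Ce^(2x)
Applying IC y(0) = 7:
Particular solution: y = 7e^(2x)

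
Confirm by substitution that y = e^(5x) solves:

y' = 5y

Verification:
y = e^(5x)
y' = 5e^(5x)
5y = 5e^(5x)
y' = 5y ✓

Yes, it is a solution.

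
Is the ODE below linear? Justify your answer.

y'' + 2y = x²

Yes. Linear (y and its derivatives appear to the first power only, no products of y terms)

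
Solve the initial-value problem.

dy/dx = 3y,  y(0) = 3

General solution: y = Ce^(3x)
Applying IC y(0) = 3:
Particular solution: y = 3e^(3x)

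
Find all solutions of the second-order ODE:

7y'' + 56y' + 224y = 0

Characteristic equation: 7r² + 56r + 224 = 0
Divide by 7: r² + 8r + 32 = 0
Roots: r = -4 ± 4i (complex conjugates)
General solution: y = e^(-4x)(C₁cos(4x) + C₂sin(4x))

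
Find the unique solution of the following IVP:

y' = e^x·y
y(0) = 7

General solution: y = Ce^(e^x)
Applying IC y(0) = 7:
Particular solution: y = 7e^(e^x - 1)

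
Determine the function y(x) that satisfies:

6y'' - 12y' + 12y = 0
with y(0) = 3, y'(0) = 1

General solution: y = e^x(C₁cos(x) + C₂sin(x))
Complex roots r = 1 ± i
Applying ICs: C₁ = 3, C₂ = -2
Particular solution: y = e^x(3cos(x) - 2sin(x))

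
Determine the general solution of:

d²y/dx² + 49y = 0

Characteristic equation: r² + 49 = 0
Roots: r = ±7i (complex conjugates)
General solution: y = C₁cos(7x) + C₂sin(7x)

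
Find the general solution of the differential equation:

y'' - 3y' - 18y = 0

Characteristic equation: r² - 3r - 18 = 0
Roots: r = 6, -3 (distinct real)
General solution: y = C₁e^(6x) + C₂e^(-3x)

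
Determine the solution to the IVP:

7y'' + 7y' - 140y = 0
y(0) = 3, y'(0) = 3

General solution: y = C₁e^(4x) + C₂e^(-5x)
Applying ICs: C₁ = 2, C₂ = 1
Particular solution: y = 2e^(4x) + e^(-5x)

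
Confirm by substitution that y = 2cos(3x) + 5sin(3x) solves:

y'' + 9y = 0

Verification:
y'' = -18cos(3x) - 45sin(3x)
y'' + 9y = 0 ✓

Yes, it is a solution.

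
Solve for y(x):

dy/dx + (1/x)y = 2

Using integrating factor method:

General solution: y = x + C/x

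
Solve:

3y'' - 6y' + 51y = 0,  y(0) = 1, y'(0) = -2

General solution: y = e^x(C₁cos(4x) + C₂sin(4x))
Complex roots r = 1 ± 4i
Applying ICs: C₁ = 1, C₂ = -3/4
Particular solution: y = e^x(cos(4x) - (3/4)sin(4x))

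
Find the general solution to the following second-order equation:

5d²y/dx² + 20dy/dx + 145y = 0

Characteristic equation: 5r² + 20r + 145 = 0
Divide by 5: r² + 4r + 29 = 0
Roots: r = -2 ± 5i (complex conjugates)
General solution: y = e^(-2x)(C₁cos(5x) + C₂sin(5x))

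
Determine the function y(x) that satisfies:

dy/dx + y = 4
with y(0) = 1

General solution: y = 4 + Ce^(-x)
Applying y(0) = 1: C = 1 - 4 = -3
Particular solution: y = 4 - 3e^(-x)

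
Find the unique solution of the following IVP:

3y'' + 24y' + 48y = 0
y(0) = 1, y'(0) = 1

General solution: y = (C₁ + C₂x)e^(-4x)
Repeated root r = -4
Applying ICs: C₁ = 1, C₂ = 5
Particular solution: y = (1 + 5x)e^(-4x)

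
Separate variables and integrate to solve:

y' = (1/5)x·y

Separating variables and integrating:
ln|y| = x^2/10 + C

General solution: y = Ce^(x^2/10)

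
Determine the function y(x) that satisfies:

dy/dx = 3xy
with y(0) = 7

General solution: y = Ce^(3x²/2)
Applying IC y(0) = 7:
Particular solution: y = 7e^(3x²/2)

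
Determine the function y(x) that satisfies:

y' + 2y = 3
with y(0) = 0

General solution: y = 3/2 + Ce^(-2x)
Applying y(0) = 0: C = 0 - 3/2 = -3/2
Particular solution: y = 3/2 - (3/2)e^(-2x)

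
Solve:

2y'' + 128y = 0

Characteristic equation: 2r² + 128 = 0
Divide by 2: r² + 64 = 0
Roots: r = ±8i (complex conjugates)
General solution: y = C₁cos(8x) + C₂sin(8x)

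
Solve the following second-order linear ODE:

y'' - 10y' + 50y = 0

Characteristic equation: r² - 10r + 50 = 0
Roots: r = 5 ± 5i (complex conjugates)
General solution: y = e^(5x)(C₁cos(5x) + C₂sin(5x))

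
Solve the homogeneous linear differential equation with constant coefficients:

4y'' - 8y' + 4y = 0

Characteristic equation: 4r² - 8r + 4 = 0
Divide by 4: r² - 2r + 1 = 0
Factored: (r - 1)² = 0
Repeated root: r = 1
General solution: y = (C₁ + C₂x)e^x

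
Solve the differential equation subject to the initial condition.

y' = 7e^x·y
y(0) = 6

General solution: y = Ce^(7e^x)
Applying IC y(0) = 6:
Particular solution: y = 6e^(7(e^x - 1))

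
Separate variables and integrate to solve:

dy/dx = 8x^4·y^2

Separating variables and integrating:
-1/y = 8x^5/5 + C

General solution: y^-1 = (-8/5)x^5 + C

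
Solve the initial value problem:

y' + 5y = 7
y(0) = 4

General solution: y = 7/5 + Ce^(-5x)
Applying y(0) = 4: C = 4 - 7/5 = 13/5
Particular solution: y = 7/5 + (13/5)e^(-5x)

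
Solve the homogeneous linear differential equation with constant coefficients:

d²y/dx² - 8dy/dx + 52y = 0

Characteristic equation: r² - 8r + 52 = 0
Roots: r = 4 ± 6i (complex conjugates)
General solution: y = e^(4x)(C₁cos(6x) + C₂sin(6x))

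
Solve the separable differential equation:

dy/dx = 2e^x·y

Separating variables and integrating:
ln|y| = 2e^x + C

General solution: y = Ce^(2e^x)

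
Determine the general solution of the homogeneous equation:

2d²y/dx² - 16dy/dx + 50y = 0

Characteristic equation: 2r² - 16r + 50 = 0
Divide by 2: r² - 8r + 25 = 0
Roots: r = 4 ± 3i (complex conjugates)
General solution: y = e^(4x)(C₁cos(3x) + C₂sin(3x))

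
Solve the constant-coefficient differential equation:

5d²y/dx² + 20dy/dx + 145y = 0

Characteristic equation: 5r² + 20r + 145 = 0
Divide by 5: r² + 4r + 29 = 0
Roots: r = -2 ± 5i (complex conjugates)
General solution: y = e^(-2x)(C₁cos(5x) + C₂sin(5x))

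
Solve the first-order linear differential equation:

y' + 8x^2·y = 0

Using integrating factor method:

General solution: y = Ce^(-8x^3/3)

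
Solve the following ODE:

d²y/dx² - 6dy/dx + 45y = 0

Characteristic equation: r² - 6r + 45 = 0
Roots: r = 3 ± 6i (complex conjugates)
General solution: y = e^(3x)(C₁cos(6x) + C₂sin(6x))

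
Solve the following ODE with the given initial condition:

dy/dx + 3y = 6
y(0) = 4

General solution: y = 2 + Ce^(-3x)
Applying y(0) = 4: C = 4 - 2 = 2
Particular solution: y = 2 + 2e^(-3x)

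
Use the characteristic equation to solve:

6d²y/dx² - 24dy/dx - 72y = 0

Characteristic equation: 6r² - 24r - 72 = 0
Divide by 6: r² - 4r - 12 = 0
Roots: r = 6, -2 (distinct real)
General solution: y = C₁e^(6x) + C₂e^(-2x)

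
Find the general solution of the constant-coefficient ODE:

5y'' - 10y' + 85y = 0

Characteristic equation: 5r² - 10r + 85 = 0
Divide by 5: r² - 2r + 17 = 0
Roots: r = 1 ± 4i (complex conjugates)
General solution: y = e^x(C₁cos(4x) + C₂sin(4x))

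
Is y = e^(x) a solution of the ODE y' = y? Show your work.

Verification:
y = e^(x)
y' = e^(x)
y = e^(x)
y' = y ✓

Yes, it is a solution.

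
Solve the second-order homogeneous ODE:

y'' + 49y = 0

Characteristic equation: r² + 49 = 0
Roots: r = ±7i (complex conjugates)
General solution: y = C₁cos(7x) + C₂sin(7x)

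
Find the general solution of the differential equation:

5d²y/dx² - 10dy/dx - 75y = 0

Characteristic equation: 5r² - 10r - 75 = 0
Divide by 5: r² - 2r - 15 = 0
Roots: r = 5, -3 (distinct real)
General solution: y = C₁e^(5x) + C₂e^(-3x)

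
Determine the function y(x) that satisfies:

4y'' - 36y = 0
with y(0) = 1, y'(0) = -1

General solution: y = C₁e^(3x) + C₂e^(-3x)
Applying ICs: C₁ = 1/3, C₂ = 2/3
Particular solution: y = (1/3)e^(3x) + (2/3)e^(-3x)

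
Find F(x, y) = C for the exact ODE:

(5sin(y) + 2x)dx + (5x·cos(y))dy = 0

Verify exactness: ∂M/∂y = ∂N/∂x ✓
Find F(x,y) such that ∂F/∂x = M, ∂F/∂y = N
Solution: 5x·sin(y) + x² = C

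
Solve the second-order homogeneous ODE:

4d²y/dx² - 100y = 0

Characteristic equation: 4r² - 100 = 0
Divide by 4: r² - 25 = 0
Roots: r = 5, -5 (distinct real)
General solution: y = C₁e^(5x) + C₂e^(-5x)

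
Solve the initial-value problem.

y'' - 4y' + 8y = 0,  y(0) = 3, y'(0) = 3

General solution: y = e^(2x)(C₁cos(2x) + C₂sin(2x))
Complex roots r = 2 ± 2i
Applying ICs: C₁ = 3, C₂ = -3/2
Particular solution: y = e^(2x)(3cos(2x) - (3/2)sin(2x))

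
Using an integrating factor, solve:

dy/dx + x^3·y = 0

Using integrating factor method:

General solution: y = Ce^(-x^4/4)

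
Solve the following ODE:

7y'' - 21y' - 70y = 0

Characteristic equation: 7r² - 21r - 70 = 0
Divide by 7: r² - 3r - 10 = 0
Roots: r = 5, -2 (distinct real)
General solution: y = C₁e^(5x) + C₂e^(-2x)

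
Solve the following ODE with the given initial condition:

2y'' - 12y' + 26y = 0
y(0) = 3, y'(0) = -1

General solution: y = e^(3x)(C₁cos(2x) + C₂sin(2x))
Complex roots r = 3 ± 2i
Applying ICs: C₁ = 3, C₂ = -5
Particular solution: y = e^(3x)(3cos(2x) - 5sin(2x))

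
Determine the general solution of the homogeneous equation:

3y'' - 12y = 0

Characteristic equation: 3r² - 12 = 0
Divide by 3: r² - 4 = 0
Roots: r = 2, -2 (distinct real)
General solution: y = C₁e^(2x) + C₂e^(-2x)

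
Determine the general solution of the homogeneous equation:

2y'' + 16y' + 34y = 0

Characteristic equation: 2r² + 16r + 34 = 0
Divide by 2: r² + 8r + 17 = 0
Roots: r = -4 ± i (complex conjugates)
General solution: y = e^(-4x)(C₁cos(x) + C₂sin(x))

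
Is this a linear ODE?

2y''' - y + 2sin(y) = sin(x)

No. Nonlinear (sin(y) is nonlinear in y)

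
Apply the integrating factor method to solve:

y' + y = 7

Using integrating factor method:

General solution: y = 7 + Ce^(-x)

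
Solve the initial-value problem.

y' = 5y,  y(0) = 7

General solution: y = Ce^(5x)
Applying IC y(0) = 7:
Particular solution: y = 7e^(5x)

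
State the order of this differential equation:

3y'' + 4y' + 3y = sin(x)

The order is 2 (highest derivative is of order 2).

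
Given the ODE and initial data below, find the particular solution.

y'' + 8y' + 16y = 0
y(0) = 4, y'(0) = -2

General solution: y = (C₁ + C₂x)e^(-4x)
Repeated root r = -4
Applying ICs: C₁ = 4, C₂ = 14
Particular solution: y = (4 + 14x)e^(-4x)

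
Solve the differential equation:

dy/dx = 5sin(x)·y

Separating variables and integrating:
ln|y| = -5cos(x) + C

General solution: y = Ce^(-5cos(x))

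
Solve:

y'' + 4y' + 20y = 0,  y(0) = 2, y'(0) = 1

General solution: y = e^(-2x)(C₁cos(4x) + C₂sin(4x))
Complex roots r = -2 ± 4i
Applying ICs: C₁ = 2, C₂ = 5/4
Particular solution: y = e^(-2x)(2cos(4x) + (5/4)sin(4x))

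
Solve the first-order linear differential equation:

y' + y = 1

Using integrating factor method:

General solution: y = 1 + Ce^(-x)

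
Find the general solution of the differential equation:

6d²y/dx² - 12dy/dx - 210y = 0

Characteristic equation: 6r² - 12r - 210 = 0
Divide by 6: r² - 2r - 35 = 0
Roots: r = 7, -5 (distinct real)
General solution: y = C₁e^(7x) + C₂e^(-5x)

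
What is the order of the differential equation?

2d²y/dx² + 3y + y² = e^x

The order is 2 (highest derivative is of order 2).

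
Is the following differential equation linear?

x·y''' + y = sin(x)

Yes. Linear (y and its derivatives appear to the first power only, no products of y terms)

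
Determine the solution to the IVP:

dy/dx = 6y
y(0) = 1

General solution: y = Ce^(6x)
Applying IC y(0) = 1:
Particular solution: y = e^(6x)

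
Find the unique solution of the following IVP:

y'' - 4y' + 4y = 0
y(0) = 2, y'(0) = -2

General solution: y = (C₁ + C₂x)e^(2x)
Repeated root r = 2
Applying ICs: C₁ = 2, C₂ = -6
Particular solution: y = (2 - 6x)e^(2x)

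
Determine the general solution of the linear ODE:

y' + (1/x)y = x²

Using integrating factor method:

General solution: y = (1/4)x^3 + C/x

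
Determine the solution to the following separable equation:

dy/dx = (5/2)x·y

Separating variables and integrating:
ln|y| = 5x^2/4 + C

General solution: y = Ce^(5x^2/4)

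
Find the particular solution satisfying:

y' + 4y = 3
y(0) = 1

General solution: y = 3/4 + Ce^(-4x)
Applying y(0) = 1: C = 1 - 3/4 = 1/4
Particular solution: y = 3/4 + (1/4)e^(-4x)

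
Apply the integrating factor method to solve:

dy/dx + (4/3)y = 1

Using integrating factor method:

General solution: y = 3/4 + Ce^(-4x/3)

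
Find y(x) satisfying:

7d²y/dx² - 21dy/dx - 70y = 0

Characteristic equation: 7r² - 21r - 70 = 0
Divide by 7: r² - 3r - 10 = 0
Roots: r = 5, -2 (distinct real)
General solution: y = C₁e^(5x) + C₂e^(-2x)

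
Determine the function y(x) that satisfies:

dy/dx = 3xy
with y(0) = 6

General solution: y = Ce^(3x²/2)
Applying IC y(0) = 6:
Particular solution: y = 6e^(3x²/2)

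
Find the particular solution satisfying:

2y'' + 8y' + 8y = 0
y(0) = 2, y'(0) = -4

General solution: y = (C₁ + C₂x)e^(-2x)
Repeated root r = -2
Applying ICs: C₁ = 2, C₂ = 0
Particular solution: y = 2e^(-2x)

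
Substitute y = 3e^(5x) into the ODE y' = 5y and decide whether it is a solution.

Verification:
y = 3e^(5x)
y' = 15e^(5x)
5y = 15e^(5x)
y' = 5y ✓

Yes, it is a solution.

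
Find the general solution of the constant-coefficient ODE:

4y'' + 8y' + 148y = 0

Characteristic equation: 4r² + 8r + 148 = 0
Divide by 4: r² + 2r + 37 = 0
Roots: r = -1 ± 6i (complex conjugates)
General solution: y = e^(-x)(C₁cos(6x) + C₂sin(6x))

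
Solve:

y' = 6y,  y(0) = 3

General solution: y = Ce^(6x)
Applying IC y(0) = 3:
Particular solution: y = 3e^(6x)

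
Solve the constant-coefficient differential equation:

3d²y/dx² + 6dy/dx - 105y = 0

Characteristic equation: 3r² + 6r - 105 = 0
Divide by 3: r² + 2r - 35 = 0
Roots: r = 5, -7 (distinct real)
General solution: y = C₁e^(5x) + C₂e^(-7x)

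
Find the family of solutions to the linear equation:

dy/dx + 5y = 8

Using integrating factor method:

General solution: y = 8/5 + Ce^(-5x)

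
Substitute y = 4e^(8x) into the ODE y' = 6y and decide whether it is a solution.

Verification:
y = 4e^(8x)
y' = 32e^(8x)
But 6y = 24e^(8x)
y' ≠ 6y — the derivative does not match

No, it is not a solution.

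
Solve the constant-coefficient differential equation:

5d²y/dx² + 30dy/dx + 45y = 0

Characteristic equation: 5r² + 30r + 45 = 0
Divide by 5: r² + 6r + 9 = 0
Factored: (r + 3)² = 0
Repeated root: r = -3
General solution: y = (C₁ + C₂x)e^(-3x)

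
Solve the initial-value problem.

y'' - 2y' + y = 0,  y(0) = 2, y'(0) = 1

General solution: y = (C₁ + C₂x)e^x
Repeated root r = 1
Applying ICs: C₁ = 2, C₂ = -1
Particular solution: y = (2 - x)e^x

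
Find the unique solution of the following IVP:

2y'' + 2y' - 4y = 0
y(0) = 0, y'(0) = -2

General solution: y = C₁e^x + C₂e^(-2x)
Applying ICs: C₁ = -2/3, C₂ = 2/3
Particular solution: y = -(2/3)e^x + (2/3)e^(-2x)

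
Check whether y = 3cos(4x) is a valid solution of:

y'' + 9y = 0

Verification:
y'' = -48cos(4x)
y'' + 9y ≠ 0 (frequency mismatch: got 16 instead of 9)

No, it is not a solution.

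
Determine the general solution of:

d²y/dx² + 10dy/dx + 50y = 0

Characteristic equation: r² + 10r + 50 = 0
Roots: r = -5 ± 5i (complex conjugates)
General solution: y = e^(-5x)(C₁cos(5x) + C₂sin(5x))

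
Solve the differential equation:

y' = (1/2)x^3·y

Separating variables and integrating:
ln|y| = x^4/8 + C

General solution: y = Ce^(x^4/8)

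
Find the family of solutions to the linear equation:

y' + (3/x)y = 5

Using integrating factor method:

General solution: y = (5/4)x + Cx^(-3)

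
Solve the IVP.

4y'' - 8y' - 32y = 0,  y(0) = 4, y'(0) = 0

General solution: y = C₁e^(4x) + C₂e^(-2x)
Applying ICs: C₁ = 4/3, C₂ = 8/3
Particular solution: y = (4/3)e^(4x) + (8/3)e^(-2x)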